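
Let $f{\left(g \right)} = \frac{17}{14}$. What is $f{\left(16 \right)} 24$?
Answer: $\frac{204}{7} \approx 29.143$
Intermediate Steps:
$f{\left(g \right)} = \frac{17}{14}$ ($f{\left(g \right)} = 17 \cdot \frac{1}{14} = \frac{17}{14}$)
$f{\left(16 \right)} 24 = \frac{17}{14} \cdot 24 = \frac{204}{7}$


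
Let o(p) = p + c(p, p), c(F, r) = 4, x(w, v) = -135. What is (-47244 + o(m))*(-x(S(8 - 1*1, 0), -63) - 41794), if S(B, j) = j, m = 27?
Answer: 1966846367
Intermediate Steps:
o(p) = 4 + p (o(p) = p + 4 = 4 + p)
(-47244 + o(m))*(-x(S(8 - 1*1, 0), -63) - 41794) = (-47244 + (4 + 27))*(-1*(-135) - 41794) = (-47244 + 31)*(135 - 41794) = -47213*(-41659) = 1966846367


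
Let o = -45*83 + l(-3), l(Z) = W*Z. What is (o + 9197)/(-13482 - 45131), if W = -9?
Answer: -5489/58613 ≈ -0.093648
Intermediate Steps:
l(Z) = -9*Z
o = -3708 (o = -45*83 - 9*(-3) = -3735 + 27 = -3708)
(o + 9197)/(-13482 - 45131) = (-3708 + 9197)/(-13482 - 45131) = 5489/(-58613) = 5489*(-1/58613) = -5489/58613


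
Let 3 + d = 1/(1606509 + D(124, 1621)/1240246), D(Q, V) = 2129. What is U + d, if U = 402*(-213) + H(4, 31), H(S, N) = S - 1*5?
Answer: -170614894691820844/1992466363343 ≈ -85630.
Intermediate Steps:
H(S, N) = -5 + S (H(S, N) = S - 5 = -5 + S)
d = -5977397849783/1992466363343 (d = -3 + 1/(1606509 + 2129/1240246) = -3 + 1/(1992466363343/1240246) = -3 + 1240246/1992466363343 = -5977397849783/1992466363343 ≈ -3.0000)
U = -85627 (U = 402*(-213) + (-5 + 4) = -85626 - 1 = -85627)
U + d = -85627 - 5977397849783/1992466363343 = -170614894691820844/1992466363343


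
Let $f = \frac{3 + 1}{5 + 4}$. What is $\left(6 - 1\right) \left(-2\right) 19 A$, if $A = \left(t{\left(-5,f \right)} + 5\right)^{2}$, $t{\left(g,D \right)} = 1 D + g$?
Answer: $- \frac{3040}{81} \approx -37.531$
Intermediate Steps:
$f = \frac{4}{9} \approx 0.44444$
$t{\left(g,D \right)} = D + g$
$A = \frac{16}{81}$ ($A = \left(\left(\frac{4}{9} - 5\right) + 5\right)^{2} = \left(- \frac{41}{9} + 5\right)^{2} = \left(\frac{4}{9}\right)^{2} = \frac{16}{81} \approx 0.19753$)
$\left(6 - 1\right) \left(-2\right) 19 A = \left(6 - 1\right) \left(-2\right) 19 \cdot \frac{16}{81} = 5 \left(-2\right) 19 \cdot \frac{16}{81} = \left(-10\right) 19 \cdot \frac{16}{81} = \left(-190\right) \frac{16}{81} = - \frac{3040}{81}$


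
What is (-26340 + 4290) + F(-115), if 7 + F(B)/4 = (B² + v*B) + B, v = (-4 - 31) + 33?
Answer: 31282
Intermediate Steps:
v = -2 (v = -35 + 33 = -2)
F(B) = -28 - 4*B + 4*B² (F(B) = -28 + 4*((B² - 2*B) + B) = -28 + 4*(B² - B) = -28 + (-4*B + 4*B²) = -28 - 4*B + 4*B²)
(-26340 + 4290) + F(-115) = (-26340 + 4290) + (-28 - 4*(-115) + 4*(-115)²) = -22050 + (-28 + 460 + 4*13225) = -22050 + (-28 + 460 + 52900) = -22050 + 53332 = 31282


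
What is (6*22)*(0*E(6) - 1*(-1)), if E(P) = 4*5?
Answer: 132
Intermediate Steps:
E(P) = 20
(6*22)*(0*E(6) - 1*(-1)) = (6*22)*(0*20 - 1*(-1)) = 132*(0 + 1) = 132*1 = 132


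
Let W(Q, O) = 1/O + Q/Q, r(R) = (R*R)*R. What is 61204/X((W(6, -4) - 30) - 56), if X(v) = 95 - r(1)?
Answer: 30602/47 ≈ 651.11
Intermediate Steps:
r(R) = R**3 (r(R) = R**2*R = R**3)
W(Q, O) = 1 + 1/O (W(Q, O) = 1/O + 1 = 1 + 1/O)
X(v) = 94 (X(v) = 95 - 1*1**3 = 95 - 1*1 = 95 - 1 = 94)
61204/X((W(6, -4) - 30) - 56) = 61204/94 = 61204*(1/94) = 30602/47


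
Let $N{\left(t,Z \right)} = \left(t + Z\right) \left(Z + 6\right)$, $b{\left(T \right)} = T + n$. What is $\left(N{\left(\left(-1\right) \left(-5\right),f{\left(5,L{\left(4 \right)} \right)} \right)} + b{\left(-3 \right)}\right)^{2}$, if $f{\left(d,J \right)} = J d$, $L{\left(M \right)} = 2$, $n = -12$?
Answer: $50625$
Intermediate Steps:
$b{\left(T \right)} = -12 + T$ ($b{\left(T \right)} = T - 12 = -12 + T$)
$N{\left(t,Z \right)} = \left(6 + Z\right) \left(Z + t\right)$ ($N{\left(t,Z \right)} = \left(Z + t\right) \left(6 + Z\right) = \left(6 + Z\right) \left(Z + t\right)$)
$\left(N{\left(\left(-1\right) \left(-5\right),f{\left(5,L{\left(4 \right)} \right)} \right)} + b{\left(-3 \right)}\right)^{2} = \left(\left(\left(2 \cdot 5\right)^{2} + 6 \cdot 2 \cdot 5 + 6 \left(\left(-1\right) \left(-5\right)\right) + 2 \cdot 5 \left(\left(-1\right) \left(-5\right)\right)\right) - 15\right)^{2} = \left(\left(10^{2} + 6 \cdot 10 + 6 \cdot 5 + 10 \cdot 5\right) - 15\right)^{2} = \left(\left(100 + 60 + 30 + 50\right) - 15\right)^{2} = \left(240 - 15\right)^{2} = 225^{2} = 50625$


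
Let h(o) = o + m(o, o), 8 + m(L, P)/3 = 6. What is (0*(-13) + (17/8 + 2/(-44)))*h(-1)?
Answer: -1281/88 ≈ -14.557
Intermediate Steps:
m(L, P) = -6 (m(L, P) = -24 + 3*6 = -24 + 18 = -6)
h(o) = -6 + o (h(o) = o - 6 = -6 + o)
(0*(-13) + (17/8 + 2/(-44)))*h(-1) = (0*(-13) + (17/8 + 2/(-44)))*(-6 - 1) = (0 + (17*(⅛) + 2*(-1/44)))*(-7) = (0 + (17/8 - 1/22))*(-7) = (0 + 183/88)*(-7) = (183/88)*(-7) = -1281/88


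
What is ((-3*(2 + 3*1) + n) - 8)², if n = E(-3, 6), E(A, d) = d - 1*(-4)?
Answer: 169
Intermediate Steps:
E(A, d) = 4 + d (E(A, d) = d + 4 = 4 + d)
n = 10 (n = 4 + 6 = 10)
((-3*(2 + 3*1) + n) - 8)² = ((-3*(2 + 3*1) + 10) - 8)² = ((-3*(2 + 3) + 10) - 8)² = ((-3*5 + 10) - 8)² = ((-15 + 10) - 8)² = (-5 - 8)² = (-13)² = 169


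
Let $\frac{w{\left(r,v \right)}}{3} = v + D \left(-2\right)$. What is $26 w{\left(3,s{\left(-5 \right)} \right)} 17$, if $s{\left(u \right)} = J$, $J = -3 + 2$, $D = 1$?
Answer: $-3978$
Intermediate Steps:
$J = -1$
$s{\left(u \right)} = -1$
$w{\left(r,v \right)} = -6 + 3 v$ ($w{\left(r,v \right)} = 3 \left(v + 1 \left(-2\right)\right) = 3 \left(v - 2\right) = 3 \left(-2 + v\right) = -6 + 3 v$)
$26 w{\left(3,s{\left(-5 \right)} \right)} 17 = 26 \left(-6 + 3 \left(-1\right)\right) 17 = 26 \left(-6 - 3\right) 17 = 26 \left(-9\right) 17 = \left(-234\right) 17 = -3978$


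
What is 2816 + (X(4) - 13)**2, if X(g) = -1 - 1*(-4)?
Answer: 2916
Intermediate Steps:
X(g) = 3 (X(g) = -1 + 4 = 3)
2816 + (X(4) - 13)**2 = 2816 + (3 - 13)**2 = 2816 + (-10)**2 = 2816 + 100 = 2916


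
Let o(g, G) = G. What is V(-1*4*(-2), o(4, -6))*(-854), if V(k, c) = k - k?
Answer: 0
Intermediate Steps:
V(k, c) = 0
V(-1*4*(-2), o(4, -6))*(-854) = 0*(-854) = 0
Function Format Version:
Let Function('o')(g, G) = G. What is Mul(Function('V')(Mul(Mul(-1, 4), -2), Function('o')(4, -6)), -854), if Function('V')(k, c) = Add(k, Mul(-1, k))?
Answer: 0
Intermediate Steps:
Function('V')(k, c) = 0
Mul(Function('V')(Mul(Mul(-1, 4), -2), Function('o')(4, -6)), -854) = Mul(0, -854) = 0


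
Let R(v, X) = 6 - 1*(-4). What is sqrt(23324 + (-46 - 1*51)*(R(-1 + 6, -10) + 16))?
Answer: sqrt(20802) ≈ 144.23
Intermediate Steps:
R(v, X) = 10 (R(v, X) = 6 + 4 = 10)
sqrt(23324 + (-46 - 1*51)*(R(-1 + 6, -10) + 16)) = sqrt(23324 + (-46 - 1*51)*(10 + 16)) = sqrt(23324 + (-46 - 51)*26) = sqrt(23324 - 97*26) = sqrt(23324 - 2522) = sqrt(20802)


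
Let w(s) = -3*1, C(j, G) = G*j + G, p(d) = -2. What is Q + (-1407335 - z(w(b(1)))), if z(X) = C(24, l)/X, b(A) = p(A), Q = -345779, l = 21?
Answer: -1752939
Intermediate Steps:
C(j, G) = G + G*j
b(A) = -2
w(s) = -3
z(X) = 525/X (z(X) = (21*(1 + 24))/X = (21*25)/X = 525/X)
Q + (-1407335 - z(w(b(1)))) = -345779 + (-1407335 - 525/(-3)) = -345779 + (-1407335 - 525*(-1)/3) = -345779 + (-1407335 - 1*(-175)) = -345779 + (-1407335 + 175) = -345779 - 1407160 = -1752939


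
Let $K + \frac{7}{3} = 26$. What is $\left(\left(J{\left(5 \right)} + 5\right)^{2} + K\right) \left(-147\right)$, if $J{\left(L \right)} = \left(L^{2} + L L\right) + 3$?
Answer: $-497987$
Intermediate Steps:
$K = \frac{71}{3}$ ($K = - \frac{7}{3} + 26 = \frac{71}{3} \approx 23.667$)
$J{\left(L \right)} = 3 + 2 L^{2}$ ($J{\left(L \right)} = \left(L^{2} + L^{2}\right) + 3 = 2 L^{2} + 3 = 3 + 2 L^{2}$)
$\left(\left(J{\left(5 \right)} + 5\right)^{2} + K\right) \left(-147\right) = \left(\left(\left(3 + 2 \cdot 5^{2}\right) + 5\right)^{2} + \frac{71}{3}\right) \left(-147\right) = \left(\left(\left(3 + 2 \cdot 25\right) + 5\right)^{2} + \frac{71}{3}\right) \left(-147\right) = \left(\left(\left(3 + 50\right) + 5\right)^{2} + \frac{71}{3}\right) \left(-147\right) = \left(\left(53 + 5\right)^{2} + \frac{71}{3}\right) \left(-147\right) = \left(58^{2} + \frac{71}{3}\right) \left(-147\right) = \left(3364 + \frac{71}{3}\right) \left(-147\right) = \frac{10163}{3} \left(-147\right) = -497987$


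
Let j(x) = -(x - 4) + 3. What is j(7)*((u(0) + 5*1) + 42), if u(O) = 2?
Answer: 0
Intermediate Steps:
j(x) = 7 - x (j(x) = -(-4 + x) + 3 = (4 - x) + 3 = 7 - x)
j(7)*((u(0) + 5*1) + 42) = (7 - 1*7)*((2 + 5*1) + 42) = (7 - 7)*((2 + 5) + 42) = 0*(7 + 42) = 0*49 = 0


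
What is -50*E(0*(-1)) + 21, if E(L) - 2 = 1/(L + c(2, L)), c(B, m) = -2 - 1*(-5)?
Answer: -287/3 ≈ -95.667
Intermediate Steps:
c(B, m) = 3 (c(B, m) = -2 + 5 = 3)
E(L) = 2 + 1/(3 + L) (E(L) = 2 + 1/(L + 3) = 2 + 1/(3 + L))
-50*E(0*(-1)) + 21 = -50*(7 + 2*(0*(-1)))/(3 + 0*(-1)) + 21 = -50*(7 + 2*0)/(3 + 0) + 21 = -50*(7 + 0)/3 + 21 = -50*7/3 + 21 = -350/3 + 21 = -287/3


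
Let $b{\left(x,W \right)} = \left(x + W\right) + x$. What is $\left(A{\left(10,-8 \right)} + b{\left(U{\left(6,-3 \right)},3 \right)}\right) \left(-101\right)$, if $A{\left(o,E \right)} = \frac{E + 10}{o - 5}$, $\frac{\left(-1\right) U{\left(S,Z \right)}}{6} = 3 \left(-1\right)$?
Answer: $- \frac{19897}{5} \approx -3979.4$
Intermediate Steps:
$U{\left(S,Z \right)} = 18$ ($U{\left(S,Z \right)} = - 6 \cdot 3 \left(-1\right) = \left(-6\right) \left(-3\right) = 18$)
$A{\left(o,E \right)} = \frac{10 + E}{-5 + o}$
$b{\left(x,W \right)} = W + 2 x$ ($b{\left(x,W \right)} = \left(W + x\right) + x = W + 2 x$)
$\left(A{\left(10,-8 \right)} + b{\left(U{\left(6,-3 \right)},3 \right)}\right) \left(-101\right) = \left(\frac{10 - 8}{-5 + 10} + \left(3 + 2 \cdot 18\right)\right) \left(-101\right) = \left(\frac{1}{5} \cdot 2 + \left(3 + 36\right)\right) \left(-101\right) = \left(\frac{1}{5} \cdot 2 + 39\right) \left(-101\right) = \left(\frac{2}{5} + 39\right) \left(-101\right) = \frac{197}{5} \left(-101\right) = - \frac{19897}{5}$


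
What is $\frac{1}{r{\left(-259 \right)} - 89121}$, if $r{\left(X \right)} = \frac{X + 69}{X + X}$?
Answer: $- \frac{259}{23082244} \approx -1.1221 \cdot 10^{-5}$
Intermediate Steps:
$r{\left(X \right)} = \frac{69 + X}{2 X}$
$\frac{1}{r{\left(-259 \right)} - 89121} = \frac{1}{\frac{69 - 259}{2 \left(-259\right)} - 89121} = \frac{1}{\frac{1}{2} \left(- \frac{1}{259}\right) \left(-190\right) - 89121} = \frac{1}{\frac{95}{259} - 89121} = \frac{1}{- \frac{23082244}{259}} = - \frac{259}{23082244}$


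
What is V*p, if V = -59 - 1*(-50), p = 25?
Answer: -225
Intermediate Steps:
V = -9 (V = -59 + 50 = -9)
V*p = -9*25 = -225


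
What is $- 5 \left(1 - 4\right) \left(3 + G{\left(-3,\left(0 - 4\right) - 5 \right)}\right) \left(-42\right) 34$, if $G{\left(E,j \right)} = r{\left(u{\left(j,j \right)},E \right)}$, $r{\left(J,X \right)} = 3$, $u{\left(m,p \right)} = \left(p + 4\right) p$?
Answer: $-128520$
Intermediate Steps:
$u{\left(m,p \right)} = p \left(4 + p\right)$ ($u{\left(m,p \right)} = \left(4 + p\right) p = p \left(4 + p\right)$)
$G{\left(E,j \right)} = 3$
$- 5 \left(1 - 4\right) \left(3 + G{\left(-3,\left(0 - 4\right) - 5 \right)}\right) \left(-42\right) 34 = - 5 \left(1 - 4\right) \left(3 + 3\right) \left(-42\right) 34 = \left(-5\right) \left(-3\right) 6 \left(-42\right) 34 = 15 \cdot 6 \left(-42\right) 34 = 90 \left(-42\right) 34 = \left(-3780\right) 34 = -128520$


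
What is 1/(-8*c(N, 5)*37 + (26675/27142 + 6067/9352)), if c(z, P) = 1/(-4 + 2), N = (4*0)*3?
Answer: 126915992/18990634373 ≈ 0.0066831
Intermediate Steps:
N = 0 (N = 0*3 = 0)
c(z, P) = -1/2 (c(z, P) = 1/(-2) = -1/2)
1/(-8*c(N, 5)*37 + (26675/27142 + 6067/9352)) = 1/(-8*(-1/2)*37 + (26675/27142 + 6067/9352)) = 1/(4*37 + (26675*(1/27142) + 6067*(1/9352))) = 1/(148 + (26675/27142 + 6067/9352)) = 1/(148 + 207067557/126915992) = 1/(18990634373/126915992) = 126915992/18990634373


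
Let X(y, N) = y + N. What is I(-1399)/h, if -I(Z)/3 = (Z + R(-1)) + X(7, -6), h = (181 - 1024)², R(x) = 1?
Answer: 1397/236883 ≈ 0.0058974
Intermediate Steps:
X(y, N) = N + y
h = 710649 (h = (-843)² = 710649)
I(Z) = -6 - 3*Z (I(Z) = -3*((Z + 1) + (-6 + 7)) = -3*((1 + Z) + 1) = -3*(2 + Z) = -6 - 3*Z)
I(-1399)/h = (-6 - 3*(-1399))/710649 = (-6 + 4197)*(1/710649) = 4191*(1/710649) = 1397/236883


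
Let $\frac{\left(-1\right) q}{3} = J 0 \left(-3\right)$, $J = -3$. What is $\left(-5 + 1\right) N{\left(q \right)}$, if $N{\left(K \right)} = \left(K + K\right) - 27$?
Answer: $108$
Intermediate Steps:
$q = 0$ ($q = - 3 \left(-3\right) 0 \left(-3\right) = - 3 \cdot 0 \left(-3\right) = \left(-3\right) 0 = 0$)
$N{\left(K \right)} = -27 + 2 K$ ($N{\left(K \right)} = 2 K - 27 = -27 + 2 K$)
$\left(-5 + 1\right) N{\left(q \right)} = \left(-5 + 1\right) \left(-27 + 2 \cdot 0\right) = - 4 \left(-27 + 0\right) = \left(-4\right) \left(-27\right) = 108$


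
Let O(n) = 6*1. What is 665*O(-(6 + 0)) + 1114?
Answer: 5104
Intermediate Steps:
O(n) = 6
665*O(-(6 + 0)) + 1114 = 665*6 + 1114 = 3990 + 1114 = 5104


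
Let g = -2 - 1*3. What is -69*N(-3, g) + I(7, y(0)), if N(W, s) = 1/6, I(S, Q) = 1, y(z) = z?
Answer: -21/2 ≈ -10.500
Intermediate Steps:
g = -5 (g = -2 - 3 = -5)
N(W, s) = ⅙
-69*N(-3, g) + I(7, y(0)) = -69*⅙ + 1 = -23/2 + 1 = -21/2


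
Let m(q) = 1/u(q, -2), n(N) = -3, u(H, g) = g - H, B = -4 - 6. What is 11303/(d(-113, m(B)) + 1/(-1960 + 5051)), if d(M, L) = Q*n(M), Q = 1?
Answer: -34937573/9272 ≈ -3768.1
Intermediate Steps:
B = -10
m(q) = 1/(-2 - q)
d(M, L) = -3 (d(M, L) = 1*(-3) = -3)
11303/(d(-113, m(B)) + 1/(-1960 + 5051)) = 11303/(-3 + 1/(-1960 + 5051)) = 11303/(-3 + 1/3091) = 11303/(-9272/3091) = 11303*(-3091/9272) = -34937573/9272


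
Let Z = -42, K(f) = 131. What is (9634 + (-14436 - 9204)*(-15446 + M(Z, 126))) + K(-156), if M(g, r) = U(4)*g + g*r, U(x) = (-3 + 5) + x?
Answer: 496213365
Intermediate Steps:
U(x) = 2 + x
M(g, r) = 6*g + g*r (M(g, r) = (2 + 4)*g + g*r = 6*g + g*r)
(9634 + (-14436 - 9204)*(-15446 + M(Z, 126))) + K(-156) = (9634 + (-14436 - 9204)*(-15446 - 42*(6 + 126))) + 131 = (9634 - 23640*(-15446 - 42*132)) + 131 = (9634 - 23640*(-15446 - 5544)) + 131 = (9634 - 23640*(-20990)) + 131 = (9634 + 496203600) + 131 = 496213234 + 131 = 496213365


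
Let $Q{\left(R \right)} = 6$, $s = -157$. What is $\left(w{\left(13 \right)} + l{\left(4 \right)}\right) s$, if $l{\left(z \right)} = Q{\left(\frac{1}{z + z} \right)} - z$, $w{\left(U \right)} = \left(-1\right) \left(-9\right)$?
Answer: $-1727$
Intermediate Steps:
$w{\left(U \right)} = 9$
$l{\left(z \right)} = 6 - z$
$\left(w{\left(13 \right)} + l{\left(4 \right)}\right) s = \left(9 + \left(6 - 4\right)\right) \left(-157\right) = \left(9 + 2\right) \left(-157\right) = 11 \left(-157\right) = -1727$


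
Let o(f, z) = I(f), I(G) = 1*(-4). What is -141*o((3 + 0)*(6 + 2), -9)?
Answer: 564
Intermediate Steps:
I(G) = -4
o(f, z) = -4
-141*o((3 + 0)*(6 + 2), -9) = -141*(-4) = 564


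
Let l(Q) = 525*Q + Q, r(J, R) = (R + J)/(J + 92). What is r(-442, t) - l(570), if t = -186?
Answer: -52468186/175 ≈ -2.9982e+5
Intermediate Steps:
r(J, R) = (J + R)/(92 + J)
l(Q) = 526*Q
r(-442, t) - l(570) = (-442 - 186)/(92 - 442) - 526*570 = -628/(-350) - 1*299820 = -1/350*(-628) - 299820 = 314/175 - 299820 = -52468186/175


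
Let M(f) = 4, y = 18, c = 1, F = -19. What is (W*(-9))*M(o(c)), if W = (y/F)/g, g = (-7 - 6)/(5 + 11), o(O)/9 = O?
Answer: -10368/247 ≈ -41.976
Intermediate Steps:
o(O) = 9*O
g = -13/16 ≈ -0.81250
W = 288/247 (W = (18/(-19))/(-13/16) = (18*(-1/19))*(-16/13) = -18/19*(-16/13) = 288/247 ≈ 1.1660)
(W*(-9))*M(o(c)) = ((288/247)*(-9))*4 = -2592/247*4 = -10368/247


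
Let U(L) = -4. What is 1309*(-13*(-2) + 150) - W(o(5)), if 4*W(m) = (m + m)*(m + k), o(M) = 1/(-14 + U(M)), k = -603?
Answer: 149277977/648 ≈ 2.3037e+5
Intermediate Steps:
o(M) = -1/18 (o(M) = 1/(-14 - 4) = 1/(-18) = -1/18)
W(m) = m*(-603 + m)/2 (W(m) = ((m + m)*(m - 603))/4 = ((2*m)*(-603 + m))/4 = (2*m*(-603 + m))/4 = m*(-603 + m)/2)
1309*(-13*(-2) + 150) - W(o(5)) = 1309*(-13*(-2) + 150) - (-1)*(-603 - 1/18)/(2*18) = 1309*(26 + 150) - (-1)*(-10855)/(2*18*18) = 1309*176 - 1*10855/648 = 230384 - 10855/648 = 149277977/648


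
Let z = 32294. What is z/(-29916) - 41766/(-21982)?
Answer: 134896237/164403378 ≈ 0.82052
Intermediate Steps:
z/(-29916) - 41766/(-21982) = 32294/(-29916) - 41766/(-21982) = 32294*(-1/29916) - 41766*(-1/21982) = -16147/14958 + 20883/10991 = 134896237/164403378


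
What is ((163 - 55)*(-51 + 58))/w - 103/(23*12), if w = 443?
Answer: 163027/122268 ≈ 1.3334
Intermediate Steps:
((163 - 55)*(-51 + 58))/w - 103/(23*12) = ((163 - 55)*(-51 + 58))/443 - 103/(23*12) = (108*7)*(1/443) - 103/276 = 756*(1/443) - 103*1/276 = 756/443 - 103/276 = 163027/122268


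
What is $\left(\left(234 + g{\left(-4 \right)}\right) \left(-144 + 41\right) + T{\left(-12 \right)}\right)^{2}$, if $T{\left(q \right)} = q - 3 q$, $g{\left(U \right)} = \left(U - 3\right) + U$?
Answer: $526473025$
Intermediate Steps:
$g{\left(U \right)} = -3 + 2 U$ ($g{\left(U \right)} = \left(-3 + U\right) + U = -3 + 2 U$)
$T{\left(q \right)} = - 2 q$
$\left(\left(234 + g{\left(-4 \right)}\right) \left(-144 + 41\right) + T{\left(-12 \right)}\right)^{2} = \left(\left(234 + \left(-3 + 2 \left(-4\right)\right)\right) \left(-144 + 41\right) - -24\right)^{2} = \left(\left(234 - 11\right) \left(-103\right) + 24\right)^{2} = \left(223 \left(-103\right) + 24\right)^{2} = \left(-22969 + 24\right)^{2} = \left(-22945\right)^{2} = 526473025$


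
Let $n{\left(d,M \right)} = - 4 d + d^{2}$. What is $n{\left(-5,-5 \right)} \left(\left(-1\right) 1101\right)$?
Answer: $-49545$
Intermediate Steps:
$n{\left(d,M \right)} = d^{2} - 4 d$
$n{\left(-5,-5 \right)} \left(\left(-1\right) 1101\right) = - 5 \left(-4 - 5\right) \left(\left(-1\right) 1101\right) = \left(-5\right) \left(-9\right) \left(-1101\right) = 45 \left(-1101\right) = -49545$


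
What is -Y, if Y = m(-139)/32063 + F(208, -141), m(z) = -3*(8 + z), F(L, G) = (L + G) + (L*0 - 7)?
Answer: -1924173/32063 ≈ -60.012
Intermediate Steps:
F(L, G) = -7 + G + L (F(L, G) = (G + L) + (0 - 7) = (G + L) - 7 = -7 + G + L)
m(z) = -24 - 3*z
Y = 1924173/32063 (Y = (-24 - 3*(-139))/32063 + (-7 - 141 + 208) = (-24 + 417)*(1/32063) + 60 = 393*(1/32063) + 60 = 393/32063 + 60 = 1924173/32063 ≈ 60.012)
-Y = -1*1924173/32063 = -1924173/32063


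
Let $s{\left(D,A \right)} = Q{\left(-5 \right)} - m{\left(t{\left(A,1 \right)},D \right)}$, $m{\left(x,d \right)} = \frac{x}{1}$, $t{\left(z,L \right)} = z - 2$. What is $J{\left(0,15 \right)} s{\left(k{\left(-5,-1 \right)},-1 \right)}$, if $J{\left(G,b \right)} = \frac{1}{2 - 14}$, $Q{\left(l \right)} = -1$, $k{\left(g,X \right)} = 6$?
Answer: $- \frac{1}{6} \approx -0.16667$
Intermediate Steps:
$t{\left(z,L \right)} = -2 + z$
$m{\left(x,d \right)} = x$ ($m{\left(x,d \right)} = x 1 = x$)
$s{\left(D,A \right)} = 1 - A$ ($s{\left(D,A \right)} = -1 - \left(-2 + A\right) = 1 - A$)
$J{\left(G,b \right)} = - \frac{1}{12}$ ($J{\left(G,b \right)} = \frac{1}{-12} = - \frac{1}{12}$)
$J{\left(0,15 \right)} s{\left(k{\left(-5,-1 \right)},-1 \right)} = - \frac{1 - -1}{12} = - \frac{1 + 1}{12} = \left(- \frac{1}{12}\right) 2 = - \frac{1}{6}$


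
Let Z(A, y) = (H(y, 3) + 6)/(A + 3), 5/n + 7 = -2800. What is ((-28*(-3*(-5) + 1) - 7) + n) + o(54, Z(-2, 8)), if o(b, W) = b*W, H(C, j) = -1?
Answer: -519300/2807 ≈ -185.00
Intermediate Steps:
n = -5/2807 (n = 5/(-7 - 2800) = 5/(-2807) = 5*(-1/2807) = -5/2807 ≈ -0.0017813)
Z(A, y) = 5/(3 + A) (Z(A, y) = (-1 + 6)/(A + 3) = 5/(3 + A))
o(b, W) = W*b
((-28*(-3*(-5) + 1) - 7) + n) + o(54, Z(-2, 8)) = ((-28*(-3*(-5) + 1) - 7) - 5/2807) + (5/(3 - 2))*54 = ((-28*(15 + 1) - 7) - 5/2807) + (5/1)*54 = ((-28*16 - 7) - 5/2807) + (5*1)*54 = ((-448 - 7) - 5/2807) + 5*54 = (-455 - 5/2807) + 270 = -1277190/2807 + 270 = -519300/2807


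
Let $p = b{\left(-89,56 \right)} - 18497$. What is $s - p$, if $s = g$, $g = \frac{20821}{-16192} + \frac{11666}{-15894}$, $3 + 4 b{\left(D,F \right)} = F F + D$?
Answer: $\frac{2281969974041}{128677824} \approx 17734.0$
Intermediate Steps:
$b{\left(D,F \right)} = - \frac{3}{4} + \frac{D}{4} + \frac{F^{2}}{4}$ ($b{\left(D,F \right)} = - \frac{3}{4} + \frac{F F + D}{4} = - \frac{3}{4} + \frac{F^{2} + D}{4} = - \frac{3}{4} + \frac{D + F^{2}}{4} = - \frac{3}{4} + \left(\frac{D}{4} + \frac{F^{2}}{4}\right) = - \frac{3}{4} + \frac{D}{4} + \frac{F^{2}}{4}$)
$g = - \frac{259912423}{128677824}$ ($g = 20821 \left(- \frac{1}{16192}\right) + 11666 \left(- \frac{1}{15894}\right) = - \frac{20821}{16192} - \frac{5833}{7947} = - \frac{259912423}{128677824} \approx -2.0199$)
$p = -17736$ ($p = \left(- \frac{3}{4} + \frac{1}{4} \left(-89\right) + \frac{56^{2}}{4}\right) - 18497 = \left(- \frac{3}{4} - \frac{89}{4} + \frac{1}{4} \cdot 3136\right) - 18497 = \left(- \frac{3}{4} - \frac{89}{4} + 784\right) - 18497 = 761 - 18497 = -17736$)
$s = - \frac{259912423}{128677824} \approx -2.0199$
$s - p = - \frac{259912423}{128677824} - -17736 = - \frac{259912423}{128677824} + 17736 = \frac{2281969974041}{128677824}$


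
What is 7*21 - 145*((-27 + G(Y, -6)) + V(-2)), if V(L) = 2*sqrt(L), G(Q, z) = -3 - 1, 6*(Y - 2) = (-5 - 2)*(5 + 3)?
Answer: 4642 - 290*I*sqrt(2) ≈ 4642.0 - 410.12*I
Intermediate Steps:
Y = -22/3 (Y = 2 + ((-5 - 2)*(5 + 3))/6 = 2 + (-7*8)/6 = 2 + (1/6)*(-56) = 2 - 28/3 = -22/3 ≈ -7.3333)
G(Q, z) = -4
7*21 - 145*((-27 + G(Y, -6)) + V(-2)) = 7*21 - 145*((-27 - 4) + 2*sqrt(-2)) = 147 - 145*(-31 + 2*(I*sqrt(2))) = 147 - 145*(-31 + 2*I*sqrt(2)) = 147 + (4495 - 290*I*sqrt(2)) = 4642 - 290*I*sqrt(2)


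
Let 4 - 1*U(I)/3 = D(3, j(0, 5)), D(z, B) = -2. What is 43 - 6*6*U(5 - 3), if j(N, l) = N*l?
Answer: -605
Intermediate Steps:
U(I) = 18 (U(I) = 12 - 3*(-2) = 12 + 6 = 18)
43 - 6*6*U(5 - 3) = 43 - 6*6*18 = 43 - 36*18 = 43 - 1*648 = 43 - 648 = -605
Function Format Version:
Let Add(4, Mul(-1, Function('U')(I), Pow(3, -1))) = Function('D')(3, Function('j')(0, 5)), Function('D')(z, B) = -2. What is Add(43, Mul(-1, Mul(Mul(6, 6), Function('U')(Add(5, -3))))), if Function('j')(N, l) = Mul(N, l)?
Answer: -605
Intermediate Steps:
Function('U')(I) = 18 (Function('U')(I) = Add(12, Mul(-3, -2)) = Add(12, 6) = 18)
Add(43, Mul(-1, Mul(Mul(6, 6), Function('U')(Add(5, -3))))) = Add(43, Mul(-1, Mul(Mul(6, 6), 18))) = Add(43, Mul(-1, Mul(36, 18))) = Add(43, Mul(-1, 648)) = Add(43, -648) = -605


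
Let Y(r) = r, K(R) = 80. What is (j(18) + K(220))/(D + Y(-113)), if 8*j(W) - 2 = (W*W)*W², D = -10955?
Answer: -52809/44272 ≈ -1.1928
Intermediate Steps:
j(W) = ¼ + W⁴/8 (j(W) = ¼ + ((W*W)*W²)/8 = ¼ + (W²*W²)/8 = ¼ + W⁴/8)
(j(18) + K(220))/(D + Y(-113)) = ((¼ + (⅛)*18⁴) + 80)/(-10955 - 113) = ((¼ + (⅛)*104976) + 80)/(-11068) = ((¼ + 13122) + 80)*(-1/11068) = (52489/4 + 80)*(-1/11068) = (52809/4)*(-1/11068) = -52809/44272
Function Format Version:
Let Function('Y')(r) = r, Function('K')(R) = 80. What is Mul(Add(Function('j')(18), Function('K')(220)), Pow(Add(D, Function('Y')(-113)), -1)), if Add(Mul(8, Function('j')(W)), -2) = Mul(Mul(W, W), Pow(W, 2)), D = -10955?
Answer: Rational(-52809, 44272) ≈ -1.1928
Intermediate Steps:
Function('j')(W) = Add(Rational(1, 4), Mul(Rational(1, 8), Pow(W, 4))) (Function('j')(W) = Add(Rational(1, 4), Mul(Rational(1, 8), Mul(Mul(W, W), Pow(W, 2)))) = Add(Rational(1, 4), Mul(Rational(1, 8), Mul(Pow(W, 2), Pow(W, 2)))) = Add(Rational(1, 4), Mul(Rational(1, 8), Pow(W, 4))))
Mul(Add(Function('j')(18), Function('K')(220)), Pow(Add(D, Function('Y')(-113)), -1)) = Mul(Add(Add(Rational(1, 4), Mul(Rational(1, 8), Pow(18, 4))), 80), Pow(Add(-10955, -113), -1)) = Mul(Add(Add(Rational(1, 4), Mul(Rational(1, 8), 104976)), 80), Pow(-11068, -1)) = Mul(Add(Add(Rational(1, 4), 13122), 80), Rational(-1, 11068)) = Mul(Add(Rational(52489, 4), 80), Rational(-1, 11068)) = Mul(Rational(52809, 4), Rational(-1, 11068)) = Rational(-52809, 44272)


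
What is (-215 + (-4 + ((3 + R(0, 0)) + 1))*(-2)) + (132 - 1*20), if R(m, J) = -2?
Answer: -99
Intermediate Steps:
(-215 + (-4 + ((3 + R(0, 0)) + 1))*(-2)) + (132 - 1*20) = (-215 + (-4 + ((3 - 2) + 1))*(-2)) + (132 - 1*20) = (-215 + (-4 + (1 + 1))*(-2)) + (132 - 20) = (-215 + (-4 + 2)*(-2)) + 112 = (-215 - 2*(-2)) + 112 = (-215 + 4) + 112 = -211 + 112 = -99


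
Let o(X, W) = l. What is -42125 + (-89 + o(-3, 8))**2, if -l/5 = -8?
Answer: -39724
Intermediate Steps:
l = 40 (l = -5*(-8) = 40)
o(X, W) = 40
-42125 + (-89 + o(-3, 8))**2 = -42125 + (-89 + 40)**2 = -42125 + (-49)**2 = -42125 + 2401 = -39724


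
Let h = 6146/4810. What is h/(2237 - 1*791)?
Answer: 3073/3477630 ≈ 0.00088365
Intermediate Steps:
h = 3073/2405 (h = 6146*(1/4810) = 3073/2405 ≈ 1.2778)
h/(2237 - 1*791) = 3073/(2405*(2237 - 1*791)) = 3073/(2405*(2237 - 791)) = (3073/2405)/1446 = (3073/2405)*(1/1446) = 3073/3477630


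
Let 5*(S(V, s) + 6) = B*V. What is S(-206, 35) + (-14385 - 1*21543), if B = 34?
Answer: -186674/5 ≈ -37335.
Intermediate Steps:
S(V, s) = -6 + 34*V/5 (S(V, s) = -6 + (34*V)/5 = -6 + 34*V/5)
S(-206, 35) + (-14385 - 1*21543) = (-6 + (34/5)*(-206)) + (-14385 - 1*21543) = (-6 - 7004/5) + (-14385 - 21543) = -7034/5 - 35928 = -186674/5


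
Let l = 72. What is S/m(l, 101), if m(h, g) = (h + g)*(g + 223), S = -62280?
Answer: -10/9 ≈ -1.1111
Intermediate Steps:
m(h, g) = (223 + g)*(g + h) (m(h, g) = (g + h)*(223 + g) = (223 + g)*(g + h))
S/m(l, 101) = -62280/(101² + 223*101 + 223*72 + 101*72) = -62280/(10201 + 22523 + 16056 + 7272) = -62280/56052 = -62280*1/56052 = -10/9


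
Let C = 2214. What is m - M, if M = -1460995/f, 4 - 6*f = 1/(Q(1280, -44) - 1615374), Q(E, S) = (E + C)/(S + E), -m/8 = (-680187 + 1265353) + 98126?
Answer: -6538550193140319/1996599079 ≈ -3.2748e+6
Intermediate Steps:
m = -5466336 (m = -8*((-680187 + 1265353) + 98126) = -8*(585166 + 98126) = -8*683292 = -5466336)
Q(E, S) = (2214 + E)/(E + S) (Q(E, S) = (E + 2214)/(S + E) = (2214 + E)/(E + S))
f = 1996599079/2994898155 (f = 2/3 - 1/(6*((2214 + 1280)/(1280 - 44) - 1615374)) = 2/3 - 1/(6*(3494/1236 - 1615374)) = 2/3 - 1/(6*((1/1236)*3494 - 1615374)) = 2/3 - 1/(6*(1747/618 - 1615374)) = 2/3 - 1/(6*(-998299385/618)) = 2/3 - 1/6*(-618/998299385) = 2/3 + 103/998299385 = 1996599079/2994898155 ≈ 0.66667)
M = -4375531229964225/1996599079 (M = -1460995/1996599079/2994898155 = -1460995*2994898155/1996599079 = -4375531229964225/1996599079 ≈ -2.1915e+6)
m - M = -5466336 - 1*(-4375531229964225/1996599079) = -5466336 + 4375531229964225/1996599079 = -6538550193140319/1996599079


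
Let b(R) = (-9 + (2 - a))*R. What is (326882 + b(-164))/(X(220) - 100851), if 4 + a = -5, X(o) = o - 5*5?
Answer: -163277/50328 ≈ -3.2443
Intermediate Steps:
X(o) = -25 + o (X(o) = o - 25 = -25 + o)
a = -9 (a = -4 - 5 = -9)
b(R) = 2*R (b(R) = (-9 + (2 - 1*(-9)))*R = (-9 + (2 + 9))*R = (-9 + 11)*R = 2*R)
(326882 + b(-164))/(X(220) - 100851) = (326882 + 2*(-164))/((-25 + 220) - 100851) = (326882 - 328)/(195 - 100851) = 326554/(-100656) = 326554*(-1/100656) = -163277/50328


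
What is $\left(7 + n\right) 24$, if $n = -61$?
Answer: $-1296$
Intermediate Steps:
$\left(7 + n\right) 24 = \left(7 - 61\right) 24 = \left(-54\right) 24 = -1296$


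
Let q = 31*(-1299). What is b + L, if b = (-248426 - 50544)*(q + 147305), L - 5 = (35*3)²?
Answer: -32000541890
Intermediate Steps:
q = -40269
L = 11030 (L = 5 + (35*3)² = 5 + 105² = 5 + 11025 = 11030)
b = -32000552920 (b = (-248426 - 50544)*(-40269 + 147305) = -298970*107036 = -32000552920)
b + L = -32000552920 + 11030 = -32000541890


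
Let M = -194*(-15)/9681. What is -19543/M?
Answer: -63065261/970 ≈ -65016.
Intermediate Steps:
M = 970/3227 (M = 2910*(1/9681) = 970/3227 ≈ 0.30059)
-19543/M = -19543/970/3227 = -19543*3227/970 = -63065261/970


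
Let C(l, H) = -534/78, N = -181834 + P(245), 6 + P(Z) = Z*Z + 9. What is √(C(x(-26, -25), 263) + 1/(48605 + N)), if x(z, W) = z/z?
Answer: 3*I*√688851715214/951613 ≈ 2.6165*I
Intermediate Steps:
P(Z) = 3 + Z² (P(Z) = -6 + (Z*Z + 9) = -6 + (Z² + 9) = -6 + (9 + Z²) = 3 + Z²)
x(z, W) = 1
N = -121806 (N = -181834 + (3 + 245²) = -181834 + (3 + 60025) = -181834 + 60028 = -121806)
C(l, H) = -89/13 (C(l, H) = -534*1/78 = -89/13)
√(C(x(-26, -25), 263) + 1/(48605 + N)) = √(-89/13 + 1/(48605 - 121806)) = √(-89/13 + 1/(-73201)) = √(-89/13 - 1/73201) = √(-6514902/951613) = 3*I*√688851715214/951613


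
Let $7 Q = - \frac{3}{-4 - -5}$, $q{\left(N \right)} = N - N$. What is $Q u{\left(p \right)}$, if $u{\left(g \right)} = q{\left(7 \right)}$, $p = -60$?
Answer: $0$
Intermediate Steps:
$q{\left(N \right)} = 0$
$u{\left(g \right)} = 0$
$Q = - \frac{3}{7}$ ($Q = \frac{\left(-3\right) \frac{1}{-4 - -5}}{7} = \frac{\left(-3\right) \frac{1}{-4 + 5}}{7} = \frac{\left(-3\right) 1^{-1}}{7} = \frac{\left(-3\right) 1}{7} = \frac{1}{7} \left(-3\right) = - \frac{3}{7} \approx -0.42857$)
$Q u{\left(p \right)} = \left(- \frac{3}{7}\right) 0 = 0$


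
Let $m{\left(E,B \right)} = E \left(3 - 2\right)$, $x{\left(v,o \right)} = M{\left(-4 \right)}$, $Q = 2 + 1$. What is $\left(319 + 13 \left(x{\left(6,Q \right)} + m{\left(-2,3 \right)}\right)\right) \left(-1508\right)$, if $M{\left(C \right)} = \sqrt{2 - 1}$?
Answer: $-461448$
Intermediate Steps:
$Q = 3$
$M{\left(C \right)} = 1$ ($M{\left(C \right)} = \sqrt{1} = 1$)
$x{\left(v,o \right)} = 1$
$m{\left(E,B \right)} = E$ ($m{\left(E,B \right)} = E 1 = E$)
$\left(319 + 13 \left(x{\left(6,Q \right)} + m{\left(-2,3 \right)}\right)\right) \left(-1508\right) = \left(319 + 13 \left(1 - 2\right)\right) \left(-1508\right) = \left(319 + 13 \left(-1\right)\right) \left(-1508\right) = \left(319 - 13\right) \left(-1508\right) = 306 \left(-1508\right) = -461448$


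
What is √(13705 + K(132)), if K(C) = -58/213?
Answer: √621769791/213 ≈ 117.07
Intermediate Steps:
K(C) = -58/213 (K(C) = -58*1/213 = -58/213)
√(13705 + K(132)) = √(13705 - 58/213) = √(2919107/213) = √621769791/213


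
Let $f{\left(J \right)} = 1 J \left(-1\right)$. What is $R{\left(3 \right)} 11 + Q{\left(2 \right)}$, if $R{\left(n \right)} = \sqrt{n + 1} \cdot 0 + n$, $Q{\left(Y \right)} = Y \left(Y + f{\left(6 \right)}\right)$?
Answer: $25$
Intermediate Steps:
$f{\left(J \right)} = - J$ ($f{\left(J \right)} = J \left(-1\right) = - J$)
$Q{\left(Y \right)} = Y \left(-6 + Y\right)$ ($Q{\left(Y \right)} = Y \left(Y - 6\right) = Y \left(-6 + Y\right)$)
$R{\left(n \right)} = n$ ($R{\left(n \right)} = \sqrt{1 + n} 0 + n = 0 + n = n$)
$R{\left(3 \right)} 11 + Q{\left(2 \right)} = 3 \cdot 11 + 2 \left(-6 + 2\right) = 33 + 2 \left(-4\right) = 33 - 8 = 25$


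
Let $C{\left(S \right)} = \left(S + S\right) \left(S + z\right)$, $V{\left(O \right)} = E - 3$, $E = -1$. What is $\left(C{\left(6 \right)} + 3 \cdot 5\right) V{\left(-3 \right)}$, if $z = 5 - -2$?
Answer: $-684$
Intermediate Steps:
$z = 7$ ($z = 5 + 2 = 7$)
$V{\left(O \right)} = -4$ ($V{\left(O \right)} = -1 - 3 = -4$)
$C{\left(S \right)} = 2 S \left(7 + S\right)$ ($C{\left(S \right)} = \left(S + S\right) \left(S + 7\right) = 2 S \left(7 + S\right)$)
$\left(C{\left(6 \right)} + 3 \cdot 5\right) V{\left(-3 \right)} = \left(2 \cdot 6 \left(7 + 6\right) + 3 \cdot 5\right) \left(-4\right) = \left(2 \cdot 6 \cdot 13 + 15\right) \left(-4\right) = \left(156 + 15\right) \left(-4\right) = 171 \left(-4\right) = -684$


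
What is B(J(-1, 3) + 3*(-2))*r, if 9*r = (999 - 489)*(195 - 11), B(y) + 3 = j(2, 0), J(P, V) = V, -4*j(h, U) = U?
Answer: -31280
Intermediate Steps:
j(h, U) = -U/4
B(y) = -3 (B(y) = -3 - ¼*0 = -3 + 0 = -3)
r = 31280/3 (r = ((999 - 489)*(195 - 11))/9 = (510*184)/9 = (⅑)*93840 = 31280/3 ≈ 10427.)
B(J(-1, 3) + 3*(-2))*r = -3*31280/3 = -31280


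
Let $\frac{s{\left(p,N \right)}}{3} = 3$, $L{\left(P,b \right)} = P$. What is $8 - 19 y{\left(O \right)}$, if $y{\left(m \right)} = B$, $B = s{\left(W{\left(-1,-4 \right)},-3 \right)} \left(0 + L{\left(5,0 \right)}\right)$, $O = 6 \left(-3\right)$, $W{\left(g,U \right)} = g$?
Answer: $-847$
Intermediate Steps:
$s{\left(p,N \right)} = 9$ ($s{\left(p,N \right)} = 3 \cdot 3 = 9$)
$O = -18$
$B = 45$ ($B = 9 \left(0 + 5\right) = 9 \cdot 5 = 45$)
$y{\left(m \right)} = 45$
$8 - 19 y{\left(O \right)} = 8 - 855 = -847$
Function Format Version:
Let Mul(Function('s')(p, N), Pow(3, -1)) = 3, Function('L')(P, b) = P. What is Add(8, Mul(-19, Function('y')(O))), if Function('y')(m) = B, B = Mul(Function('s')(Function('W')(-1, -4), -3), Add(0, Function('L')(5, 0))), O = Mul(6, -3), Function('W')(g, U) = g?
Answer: -847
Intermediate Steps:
Function('s')(p, N) = 9 (Function('s')(p, N) = Mul(3, 3) = 9)
O = -18
B = 45 (B = Mul(9, Add(0, 5)) = Mul(9, 5) = 45)
Function('y')(m) = 45
Add(8, Mul(-19, Function('y')(O))) = Add(8, Mul(-19, 45)) = Add(8, -855) = -847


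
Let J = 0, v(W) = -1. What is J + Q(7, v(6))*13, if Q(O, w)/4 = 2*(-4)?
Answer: -416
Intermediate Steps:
Q(O, w) = -32 (Q(O, w) = 4*(2*(-4)) = 4*(-8) = -32)
J + Q(7, v(6))*13 = 0 - 32*13 = 0 - 416 = -416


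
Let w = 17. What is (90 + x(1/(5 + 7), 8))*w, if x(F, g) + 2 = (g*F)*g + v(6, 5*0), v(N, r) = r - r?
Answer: 4760/3 ≈ 1586.7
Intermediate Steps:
v(N, r) = 0
x(F, g) = -2 + F*g² (x(F, g) = -2 + ((g*F)*g + 0) = -2 + ((F*g)*g + 0) = -2 + (F*g² + 0) = -2 + F*g²)
(90 + x(1/(5 + 7), 8))*w = (90 + (-2 + 8²/(5 + 7)))*17 = (90 + (-2 + 64/12))*17 = (90 + (-2 + (1/12)*64))*17 = (90 + (-2 + 16/3))*17 = (90 + 10/3)*17 = (280/3)*17 = 4760/3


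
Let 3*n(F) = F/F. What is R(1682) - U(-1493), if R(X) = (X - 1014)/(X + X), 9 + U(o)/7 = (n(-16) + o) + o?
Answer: 52889309/2523 ≈ 20963.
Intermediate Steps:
n(F) = ⅓ (n(F) = (F/F)/3 = (⅓)*1 = ⅓)
U(o) = -182/3 + 14*o (U(o) = -63 + 7*((⅓ + o) + o) = -63 + 7*(⅓ + 2*o) = -63 + (7/3 + 14*o) = -182/3 + 14*o)
R(X) = (-1014 + X)/(2*X) (R(X) = (-1014 + X)/((2*X)) = (-1014 + X)*(1/(2*X)) = (-1014 + X)/(2*X))
R(1682) - U(-1493) = (½)*(-1014 + 1682)/1682 - (-182/3 + 14*(-1493)) = (½)*(1/1682)*668 - (-182/3 - 20902) = 167/841 - 1*(-62888/3) = 167/841 + 62888/3 = 52889309/2523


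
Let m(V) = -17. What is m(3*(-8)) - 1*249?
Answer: -266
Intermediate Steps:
m(3*(-8)) - 1*249 = -17 - 1*249 = -17 - 249 = -266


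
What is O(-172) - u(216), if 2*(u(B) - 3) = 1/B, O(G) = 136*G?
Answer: -10106641/432 ≈ -23395.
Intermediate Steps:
u(B) = 3 + 1/(2*B)
O(-172) - u(216) = 136*(-172) - (3 + (½)/216) = -23392 - (3 + (½)*(1/216)) = -23392 - (3 + 1/432) = -23392 - 1*1297/432 = -23392 - 1297/432 = -10106641/432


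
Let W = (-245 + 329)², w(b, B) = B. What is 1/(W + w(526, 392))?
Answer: 1/7448 ≈ 0.00013426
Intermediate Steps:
W = 7056 (W = 84² = 7056)
1/(W + w(526, 392)) = 1/(7056 + 392) = 1/7448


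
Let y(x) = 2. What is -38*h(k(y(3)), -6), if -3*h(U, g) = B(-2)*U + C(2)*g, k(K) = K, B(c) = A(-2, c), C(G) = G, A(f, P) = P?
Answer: -608/3 ≈ -202.67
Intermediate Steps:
B(c) = c
h(U, g) = -2*g/3 + 2*U/3 (h(U, g) = -(-2*U + 2*g)/3 = -2*g/3 + 2*U/3)
-38*h(k(y(3)), -6) = -38*(-⅔*(-6) + (⅔)*2) = -38*(4 + 4/3) = -38*16/3 = -608/3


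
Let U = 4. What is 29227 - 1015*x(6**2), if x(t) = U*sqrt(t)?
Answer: 4867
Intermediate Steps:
x(t) = 4*sqrt(t)
29227 - 1015*x(6**2) = 29227 - 4060*sqrt(6**2) = 29227 - 4060*sqrt(36) = 29227 - 4060*6 = 29227 - 1015*24 = 29227 - 24360 = 4867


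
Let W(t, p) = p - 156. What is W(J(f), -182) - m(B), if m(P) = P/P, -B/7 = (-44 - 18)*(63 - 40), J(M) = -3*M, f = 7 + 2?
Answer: -339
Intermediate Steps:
f = 9
B = 9982 (B = -7*(-44 - 18)*(63 - 40) = -(-434)*23 = -7*(-1426) = 9982)
W(t, p) = -156 + p
m(P) = 1
W(J(f), -182) - m(B) = (-156 - 182) - 1*1 = -338 - 1 = -339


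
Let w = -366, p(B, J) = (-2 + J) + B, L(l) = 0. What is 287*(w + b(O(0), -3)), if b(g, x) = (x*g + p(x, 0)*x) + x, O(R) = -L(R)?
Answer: -101598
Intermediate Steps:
p(B, J) = -2 + B + J
O(R) = 0 (O(R) = -1*0 = 0)
b(g, x) = x + g*x + x*(-2 + x) (b(g, x) = (x*g + (-2 + x + 0)*x) + x = (g*x + (-2 + x)*x) + x = (g*x + x*(-2 + x)) + x = x + g*x + x*(-2 + x))
287*(w + b(O(0), -3)) = 287*(-366 - 3*(-1 + 0 - 3)) = 287*(-366 - 3*(-4)) = 287*(-366 + 12) = 287*(-354) = -101598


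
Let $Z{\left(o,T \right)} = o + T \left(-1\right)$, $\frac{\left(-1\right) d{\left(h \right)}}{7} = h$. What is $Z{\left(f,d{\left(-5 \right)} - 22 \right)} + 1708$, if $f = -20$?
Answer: $1675$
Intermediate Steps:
$d{\left(h \right)} = - 7 h$
$Z{\left(o,T \right)} = o - T$
$Z{\left(f,d{\left(-5 \right)} - 22 \right)} + 1708 = \left(-20 - \left(\left(-7\right) \left(-5\right) - 22\right)\right) + 1708 = \left(-20 - \left(35 - 22\right)\right) + 1708 = \left(-20 - 13\right) + 1708 = -33 + 1708 = 1675$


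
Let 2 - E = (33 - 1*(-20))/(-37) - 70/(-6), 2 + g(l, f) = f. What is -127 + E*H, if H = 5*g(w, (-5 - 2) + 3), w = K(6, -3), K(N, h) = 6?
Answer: 4441/37 ≈ 120.03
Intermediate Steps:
w = 6
g(l, f) = -2 + f
E = -914/111 (E = 2 - ((33 - 1*(-20))/(-37) - 70/(-6)) = 2 - ((33 + 20)*(-1/37) - 70*(-1/6)) = 2 - (53*(-1/37) + 35/3) = 2 - (-53/37 + 35/3) = 2 - 1*1136/111 = 2 - 1136/111 = -914/111 ≈ -8.2342)
H = -30 (H = 5*(-2 + ((-5 - 2) + 3)) = 5*(-2 + (-7 + 3)) = 5*(-2 - 4) = 5*(-6) = -30)
-127 + E*H = -127 - 914/111*(-30) = -127 + 9140/37 = 4441/37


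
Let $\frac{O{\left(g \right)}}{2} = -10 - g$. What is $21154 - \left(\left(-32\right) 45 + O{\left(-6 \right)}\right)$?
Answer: $22602$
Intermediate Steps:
$O{\left(g \right)} = -20 - 2 g$ ($O{\left(g \right)} = 2 \left(-10 - g\right) = -20 - 2 g$)
$21154 - \left(\left(-32\right) 45 + O{\left(-6 \right)}\right) = 21154 - \left(\left(-32\right) 45 - 8\right) = 21154 - \left(-1440 + \left(-20 + 12\right)\right) = 21154 - \left(-1440 - 8\right) = 21154 - -1448 = 21154 + 1448 = 22602$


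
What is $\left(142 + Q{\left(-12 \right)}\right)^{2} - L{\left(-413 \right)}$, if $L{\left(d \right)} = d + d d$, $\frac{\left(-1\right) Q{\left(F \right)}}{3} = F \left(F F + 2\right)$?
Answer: $28968248$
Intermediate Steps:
$Q{\left(F \right)} = - 3 F \left(2 + F^{2}\right)$ ($Q{\left(F \right)} = - 3 F \left(F F + 2\right) = - 3 F \left(F^{2} + 2\right) = - 3 F \left(2 + F^{2}\right)$)
$L{\left(d \right)} = d + d^{2}$
$\left(142 + Q{\left(-12 \right)}\right)^{2} - L{\left(-413 \right)} = \left(142 - - 36 \left(2 + \left(-12\right)^{2}\right)\right)^{2} - - 413 \left(1 - 413\right) = \left(142 - - 36 \left(2 + 144\right)\right)^{2} - \left(-413\right) \left(-412\right) = \left(142 - \left(-36\right) 146\right)^{2} - 170156 = \left(142 + 5256\right)^{2} - 170156 = 5398^{2} - 170156 = 29138404 - 170156 = 28968248$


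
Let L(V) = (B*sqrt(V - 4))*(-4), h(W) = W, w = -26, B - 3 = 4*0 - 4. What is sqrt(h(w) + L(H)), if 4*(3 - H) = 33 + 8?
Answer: sqrt(-26 + 6*I*sqrt(5)) ≈ 1.2762 + 5.2563*I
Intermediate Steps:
B = -1 (B = 3 + (4*0 - 4) = 3 + (0 - 4) = 3 - 4 = -1)
H = -29/4 (H = 3 - (33 + 8)/4 = 3 - 1/4*41 = 3 - 41/4 = -29/4 ≈ -7.2500)
L(V) = 4*sqrt(-4 + V) (L(V) = -sqrt(V - 4)*(-4) = -sqrt(-4 + V)*(-4) = 4*sqrt(-4 + V))
sqrt(h(w) + L(H)) = sqrt(-26 + 4*sqrt(-4 - 29/4)) = sqrt(-26 + 4*sqrt(-45/4)) = sqrt(-26 + 4*(3*I*sqrt(5)/2)) = sqrt(-26 + 6*I*sqrt(5))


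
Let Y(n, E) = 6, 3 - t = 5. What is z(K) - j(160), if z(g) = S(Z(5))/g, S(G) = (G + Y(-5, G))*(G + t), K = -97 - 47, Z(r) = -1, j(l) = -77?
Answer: 3701/48 ≈ 77.104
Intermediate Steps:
t = -2 (t = 3 - 1*5 = 3 - 5 = -2)
K = -144
S(G) = (-2 + G)*(6 + G) (S(G) = (G + 6)*(G - 2) = (6 + G)*(-2 + G) = (-2 + G)*(6 + G))
z(g) = -15/g (z(g) = (-12 + (-1)² + 4*(-1))/g = (-12 + 1 - 4)/g = -15/g)
z(K) - j(160) = -15/(-144) - 1*(-77) = -15*(-1/144) + 77 = 5/48 + 77 = 3701/48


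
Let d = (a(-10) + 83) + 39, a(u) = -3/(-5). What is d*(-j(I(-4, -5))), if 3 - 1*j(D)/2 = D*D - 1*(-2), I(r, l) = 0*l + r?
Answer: 3678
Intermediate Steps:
a(u) = 3/5 (a(u) = -3*(-1/5) = 3/5)
I(r, l) = r (I(r, l) = 0 + r = r)
j(D) = 2 - 2*D**2 (j(D) = 6 - 2*(D*D - 1*(-2)) = 6 - 2*(D**2 + 2) = 6 - 2*(2 + D**2) = 6 + (-4 - 2*D**2) = 2 - 2*D**2)
d = 613/5 (d = (3/5 + 83) + 39 = 418/5 + 39 = 613/5 ≈ 122.60)
d*(-j(I(-4, -5))) = 613*(-(2 - 2*(-4)**2))/5 = 613*(-(2 - 2*16))/5 = 613*(-(2 - 32))/5 = 613*(-1*(-30))/5 = (613/5)*30 = 3678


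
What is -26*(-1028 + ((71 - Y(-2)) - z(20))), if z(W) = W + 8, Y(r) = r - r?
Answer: 25610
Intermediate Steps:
Y(r) = 0
z(W) = 8 + W
-26*(-1028 + ((71 - Y(-2)) - z(20))) = -26*(-1028 + ((71 - 1*0) - (8 + 20))) = -26*(-1028 + ((71 + 0) - 1*28)) = -26*(-1028 + (71 - 28)) = -26*(-1028 + 43) = -26*(-985) = 25610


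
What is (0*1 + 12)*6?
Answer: 72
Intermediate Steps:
(0*1 + 12)*6 = (0 + 12)*6 = 12*6 = 72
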